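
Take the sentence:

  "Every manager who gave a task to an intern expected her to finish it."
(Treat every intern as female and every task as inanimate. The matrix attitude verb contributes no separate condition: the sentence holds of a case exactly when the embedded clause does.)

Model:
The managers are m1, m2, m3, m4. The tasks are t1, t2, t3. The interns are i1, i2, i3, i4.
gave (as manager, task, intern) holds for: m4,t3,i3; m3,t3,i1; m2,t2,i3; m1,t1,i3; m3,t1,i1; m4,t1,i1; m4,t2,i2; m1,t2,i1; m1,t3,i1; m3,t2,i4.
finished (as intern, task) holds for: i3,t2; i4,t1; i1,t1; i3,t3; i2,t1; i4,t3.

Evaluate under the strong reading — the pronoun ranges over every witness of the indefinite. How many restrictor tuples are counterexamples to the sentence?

6

"her" takes "an intern" as antecedent and "it" takes "a task"; both are donkey pronouns co-varying with the restrictor.
Strong reading: for every (m,t,i) with gave(m,t,i), finished(i,t).
Restrictor triples: (m1,t1,i3)→finished(i3,t1) ✗  (m1,t2,i1)→finished(i1,t2) ✗  (m1,t3,i1)→finished(i1,t3) ✗  (m2,t2,i3)→finished(i3,t2) ✓  (m3,t1,i1)→finished(i1,t1) ✓  (m3,t2,i4)→finished(i4,t2) ✗  (m3,t3,i1)→finished(i1,t3) ✗  (m4,t1,i1)→finished(i1,t1) ✓  (m4,t2,i2)→finished(i2,t2) ✗  (m4,t3,i3)→finished(i3,t3) ✓
Counterexamples (restrictor triples failing the scope): 6.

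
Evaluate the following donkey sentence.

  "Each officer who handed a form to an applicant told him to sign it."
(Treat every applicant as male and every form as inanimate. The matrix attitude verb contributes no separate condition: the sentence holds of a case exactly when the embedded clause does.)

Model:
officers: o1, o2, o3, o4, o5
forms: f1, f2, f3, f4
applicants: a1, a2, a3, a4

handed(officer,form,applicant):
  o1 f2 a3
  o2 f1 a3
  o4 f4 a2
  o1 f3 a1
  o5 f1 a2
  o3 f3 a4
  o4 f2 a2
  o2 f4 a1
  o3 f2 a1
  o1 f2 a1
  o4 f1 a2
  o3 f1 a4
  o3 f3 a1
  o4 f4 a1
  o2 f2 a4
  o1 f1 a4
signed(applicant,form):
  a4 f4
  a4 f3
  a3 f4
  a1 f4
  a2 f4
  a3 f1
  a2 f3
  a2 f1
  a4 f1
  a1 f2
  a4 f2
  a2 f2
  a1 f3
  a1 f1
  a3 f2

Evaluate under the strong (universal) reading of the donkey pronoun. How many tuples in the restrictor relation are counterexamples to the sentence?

0

"him" takes "an applicant" as antecedent and "it" takes "a form"; both are donkey pronouns co-varying with the restrictor.
Strong reading: for every (o,f,a) with handed(o,f,a), signed(a,f).
Restrictor triples: (o1,f1,a4)→signed(a4,f1) ✓  (o1,f2,a1)→signed(a1,f2) ✓  (o1,f2,a3)→signed(a3,f2) ✓  (o1,f3,a1)→signed(a1,f3) ✓  (o2,f1,a3)→signed(a3,f1) ✓  (o2,f2,a4)→signed(a4,f2) ✓  (o2,f4,a1)→signed(a1,f4) ✓  (o3,f1,a4)→signed(a4,f1) ✓  (o3,f2,a1)→signed(a1,f2) ✓  (o3,f3,a1)→signed(a1,f3) ✓  (o3,f3,a4)→signed(a4,f3) ✓  (o4,f1,a2)→signed(a2,f1) ✓  (o4,f2,a2)→signed(a2,f2) ✓  (o4,f4,a1)→signed(a1,f4) ✓  (o4,f4,a2)→signed(a2,f4) ✓  (o5,f1,a2)→signed(a2,f1) ✓
Counterexamples (restrictor triples failing the scope): 0.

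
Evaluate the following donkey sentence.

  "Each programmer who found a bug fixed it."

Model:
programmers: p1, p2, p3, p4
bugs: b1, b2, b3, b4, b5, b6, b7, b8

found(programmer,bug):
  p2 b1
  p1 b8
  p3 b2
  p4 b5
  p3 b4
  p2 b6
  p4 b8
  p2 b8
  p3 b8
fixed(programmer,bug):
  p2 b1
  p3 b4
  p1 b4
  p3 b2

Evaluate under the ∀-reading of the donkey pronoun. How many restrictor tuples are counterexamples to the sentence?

6

"it" takes "a bug" as antecedent — a donkey pronoun bound across the clause boundary.
Strong reading: for every (p,b) with found(p,b), fixed(p,b).
Restrictor pairs: (p1,b8) ✗  (p2,b1) ✓  (p2,b6) ✗  (p2,b8) ✗  (p3,b2) ✓  (p3,b4) ✓  (p3,b8) ✗  (p4,b5) ✗  (p4,b8) ✗
Counterexamples (restrictor pairs failing the scope): 6.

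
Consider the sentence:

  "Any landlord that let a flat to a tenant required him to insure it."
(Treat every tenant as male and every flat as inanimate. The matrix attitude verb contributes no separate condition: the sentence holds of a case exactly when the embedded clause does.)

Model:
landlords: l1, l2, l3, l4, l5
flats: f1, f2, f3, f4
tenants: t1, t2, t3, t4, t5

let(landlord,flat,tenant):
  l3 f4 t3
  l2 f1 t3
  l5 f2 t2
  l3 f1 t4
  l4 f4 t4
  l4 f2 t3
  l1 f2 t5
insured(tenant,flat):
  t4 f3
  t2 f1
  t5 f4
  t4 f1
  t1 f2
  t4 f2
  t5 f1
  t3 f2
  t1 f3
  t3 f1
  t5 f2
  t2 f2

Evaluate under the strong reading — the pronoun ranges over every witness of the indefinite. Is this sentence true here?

False

"him" takes "a tenant" as antecedent and "it" takes "a flat"; both are donkey pronouns co-varying with the restrictor.
Strong reading: for every (l,f,t) with let(l,f,t), insured(t,f).
Restrictor triples: (l1,f2,t5)→insured(t5,f2) ✓  (l2,f1,t3)→insured(t3,f1) ✓  (l3,f1,t4)→insured(t4,f1) ✓  (l3,f4,t3)→insured(t3,f4) ✗  (l4,f2,t3)→insured(t3,f2) ✓  (l4,f4,t4)→insured(t4,f4) ✗  (l5,f2,t2)→insured(t2,f2) ✓
Counterexample: (l3,f4,t3) — insured(t3,f4) does not hold.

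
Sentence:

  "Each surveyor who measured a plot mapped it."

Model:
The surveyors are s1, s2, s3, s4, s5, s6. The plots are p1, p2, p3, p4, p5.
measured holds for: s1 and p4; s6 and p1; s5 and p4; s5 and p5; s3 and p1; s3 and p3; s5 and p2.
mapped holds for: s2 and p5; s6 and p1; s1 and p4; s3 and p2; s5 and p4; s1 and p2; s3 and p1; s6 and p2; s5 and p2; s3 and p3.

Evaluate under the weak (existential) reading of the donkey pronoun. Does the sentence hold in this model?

True

"it" takes "a plot" as antecedent — a donkey pronoun bound across the clause boundary.
Weak reading: every surveyor s with some measured-plot has at least one measured-plot p such that mapped(s,p).
Per surveyor: s1:✓  s3:✓  s5:✓  s6:✓
Every surveyor in the restrictor has a witness.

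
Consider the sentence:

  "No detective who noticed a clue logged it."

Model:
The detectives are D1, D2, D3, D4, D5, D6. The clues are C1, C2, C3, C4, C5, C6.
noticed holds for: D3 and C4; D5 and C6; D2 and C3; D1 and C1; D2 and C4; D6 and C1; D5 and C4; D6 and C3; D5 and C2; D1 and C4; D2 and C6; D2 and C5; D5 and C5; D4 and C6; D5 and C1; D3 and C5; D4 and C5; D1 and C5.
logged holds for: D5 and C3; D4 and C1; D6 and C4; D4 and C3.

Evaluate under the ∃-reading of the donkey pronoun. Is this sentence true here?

"it" takes "a clue" as antecedent — a donkey pronoun bound across the clause boundary.
Truth condition: for no (d,c) with noticed(d,c) does logged(d,c) hold.
Restrictor pairs — does the scope hold? (D1,C1):fails  (D1,C4):fails  (D1,C5):fails  (D2,C3):fails  (D2,C4):fails  (D2,C5):fails  (D2,C6):fails  (D3,C4):fails  (D3,C5):fails  (D4,C5):fails  (D4,C6):fails  (D5,C1):fails  (D5,C2):fails  (D5,C4):fails  (D5,C5):fails  (D5,C6):fails  (D6,C1):fails  (D6,C3):fails
Scope holds for no restrictor pair, so the sentence is true.

True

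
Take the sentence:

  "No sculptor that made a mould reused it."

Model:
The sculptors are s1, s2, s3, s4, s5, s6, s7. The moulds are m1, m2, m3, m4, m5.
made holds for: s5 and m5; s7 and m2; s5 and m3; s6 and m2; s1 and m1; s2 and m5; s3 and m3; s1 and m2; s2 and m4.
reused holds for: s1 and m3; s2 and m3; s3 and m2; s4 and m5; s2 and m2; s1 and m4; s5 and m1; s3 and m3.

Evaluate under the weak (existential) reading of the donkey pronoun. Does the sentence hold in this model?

False

"it" takes "a mould" as antecedent — a donkey pronoun bound across the clause boundary.
Truth condition: for no (s,m) with made(s,m) does reused(s,m) hold.
Restrictor pairs — does the scope hold? (s1,m1):fails  (s1,m2):fails  (s2,m4):fails  (s2,m5):fails  (s3,m3):holds  (s5,m3):fails  (s5,m5):fails  (s6,m2):fails  (s7,m2):fails
Scope holds for 1 pair(s), so the sentence is false.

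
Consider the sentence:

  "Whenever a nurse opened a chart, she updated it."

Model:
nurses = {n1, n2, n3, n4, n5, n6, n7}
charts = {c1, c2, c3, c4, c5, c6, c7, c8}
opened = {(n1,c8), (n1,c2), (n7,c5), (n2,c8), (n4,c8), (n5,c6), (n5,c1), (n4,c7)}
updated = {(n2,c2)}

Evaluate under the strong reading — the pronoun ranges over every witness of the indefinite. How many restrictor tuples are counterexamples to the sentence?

8

"it" takes "a chart" as antecedent — a donkey pronoun bound across the clause boundary.
Strong reading: for every (n,c) with opened(n,c), updated(n,c).
Restrictor pairs: (n1,c2) ✗  (n1,c8) ✗  (n2,c8) ✗  (n4,c7) ✗  (n4,c8) ✗  (n5,c1) ✗  (n5,c6) ✗  (n7,c5) ✗
Counterexamples (restrictor pairs failing the scope): 8.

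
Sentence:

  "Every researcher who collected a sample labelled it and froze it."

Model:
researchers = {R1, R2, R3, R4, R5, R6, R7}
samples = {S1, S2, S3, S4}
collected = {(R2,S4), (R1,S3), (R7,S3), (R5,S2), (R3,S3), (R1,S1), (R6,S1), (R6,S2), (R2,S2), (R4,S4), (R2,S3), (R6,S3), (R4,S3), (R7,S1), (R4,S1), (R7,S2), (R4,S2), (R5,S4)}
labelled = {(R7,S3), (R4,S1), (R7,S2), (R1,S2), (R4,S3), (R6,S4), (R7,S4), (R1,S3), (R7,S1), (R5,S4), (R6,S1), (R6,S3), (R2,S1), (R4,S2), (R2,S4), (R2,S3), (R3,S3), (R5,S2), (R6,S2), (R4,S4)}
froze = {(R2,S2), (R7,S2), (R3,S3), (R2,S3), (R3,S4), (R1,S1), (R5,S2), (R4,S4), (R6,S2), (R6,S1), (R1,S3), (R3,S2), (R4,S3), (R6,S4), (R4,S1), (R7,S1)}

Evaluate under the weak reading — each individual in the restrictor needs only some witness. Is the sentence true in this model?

True

"it" takes "a sample" as antecedent — a donkey pronoun bound across the clause boundary.
Weak reading: every researcher r with some collected-sample has at least one collected-sample s such that labelled(r,s) ∧ froze(r,s).
Per researcher: R1:✓  R2:✓  R3:✓  R4:✓  R5:✓  R6:✓  R7:✓
Every researcher in the restrictor has a witness.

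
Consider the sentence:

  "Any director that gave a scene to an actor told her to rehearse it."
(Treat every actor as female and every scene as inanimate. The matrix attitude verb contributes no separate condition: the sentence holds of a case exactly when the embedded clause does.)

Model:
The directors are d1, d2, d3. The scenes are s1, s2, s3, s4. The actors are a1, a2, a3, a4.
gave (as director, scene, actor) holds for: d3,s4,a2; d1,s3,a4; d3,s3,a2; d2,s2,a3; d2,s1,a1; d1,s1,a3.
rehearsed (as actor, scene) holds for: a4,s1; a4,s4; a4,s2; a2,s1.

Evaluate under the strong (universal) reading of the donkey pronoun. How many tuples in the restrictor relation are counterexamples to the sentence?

"her" takes "an actor" as antecedent and "it" takes "a scene"; both are donkey pronouns co-varying with the restrictor.
Strong reading: for every (d,s,a) with gave(d,s,a), rehearsed(a,s).
Restrictor triples: (d1,s1,a3)→rehearsed(a3,s1) ✗  (d1,s3,a4)→rehearsed(a4,s3) ✗  (d2,s1,a1)→rehearsed(a1,s1) ✗  (d2,s2,a3)→rehearsed(a3,s2) ✗  (d3,s3,a2)→rehearsed(a2,s3) ✗  (d3,s4,a2)→rehearsed(a2,s4) ✗
Counterexamples (restrictor triples failing the scope): 6.

6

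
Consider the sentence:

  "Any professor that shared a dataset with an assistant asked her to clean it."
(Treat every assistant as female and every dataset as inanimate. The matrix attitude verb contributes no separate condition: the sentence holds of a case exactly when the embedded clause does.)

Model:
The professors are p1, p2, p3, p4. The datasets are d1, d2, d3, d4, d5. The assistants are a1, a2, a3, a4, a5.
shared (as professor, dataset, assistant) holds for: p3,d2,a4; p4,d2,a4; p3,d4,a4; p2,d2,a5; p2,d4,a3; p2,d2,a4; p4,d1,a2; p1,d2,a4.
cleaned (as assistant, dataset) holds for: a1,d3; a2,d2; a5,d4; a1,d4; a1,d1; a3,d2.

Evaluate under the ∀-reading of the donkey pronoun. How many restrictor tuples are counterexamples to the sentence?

"her" takes "an assistant" as antecedent and "it" takes "a dataset"; both are donkey pronouns co-varying with the restrictor.
Strong reading: for every (p,d,a) with shared(p,d,a), cleaned(a,d).
Restrictor triples: (p1,d2,a4)→cleaned(a4,d2) ✗  (p2,d2,a4)→cleaned(a4,d2) ✗  (p2,d2,a5)→cleaned(a5,d2) ✗  (p2,d4,a3)→cleaned(a3,d4) ✗  (p3,d2,a4)→cleaned(a4,d2) ✗  (p3,d4,a4)→cleaned(a4,d4) ✗  (p4,d1,a2)→cleaned(a2,d1) ✗  (p4,d2,a4)→cleaned(a4,d2) ✗
Counterexamples (restrictor triples failing the scope): 8.

8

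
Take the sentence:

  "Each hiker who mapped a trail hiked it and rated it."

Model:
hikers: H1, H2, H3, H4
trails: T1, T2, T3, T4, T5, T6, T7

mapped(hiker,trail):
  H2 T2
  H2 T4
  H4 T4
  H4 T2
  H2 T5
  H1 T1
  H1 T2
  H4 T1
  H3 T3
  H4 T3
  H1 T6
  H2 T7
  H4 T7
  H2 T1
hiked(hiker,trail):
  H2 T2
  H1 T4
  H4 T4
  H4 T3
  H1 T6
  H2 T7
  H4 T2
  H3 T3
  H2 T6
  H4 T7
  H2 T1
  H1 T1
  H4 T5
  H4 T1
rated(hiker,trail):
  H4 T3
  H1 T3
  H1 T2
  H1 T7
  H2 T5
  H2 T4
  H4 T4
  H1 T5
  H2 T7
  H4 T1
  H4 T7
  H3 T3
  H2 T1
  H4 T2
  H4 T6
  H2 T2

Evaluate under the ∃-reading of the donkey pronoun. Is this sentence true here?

"it" takes "a trail" as antecedent — a donkey pronoun bound across the clause boundary.
Weak reading: every hiker h with some mapped-trail has at least one mapped-trail t such that hiked(h,t) ∧ rated(h,t).
Per hiker: H1:✗  H2:✓  H3:✓  H4:✓
H1 has no witness among its mapped-trails.

False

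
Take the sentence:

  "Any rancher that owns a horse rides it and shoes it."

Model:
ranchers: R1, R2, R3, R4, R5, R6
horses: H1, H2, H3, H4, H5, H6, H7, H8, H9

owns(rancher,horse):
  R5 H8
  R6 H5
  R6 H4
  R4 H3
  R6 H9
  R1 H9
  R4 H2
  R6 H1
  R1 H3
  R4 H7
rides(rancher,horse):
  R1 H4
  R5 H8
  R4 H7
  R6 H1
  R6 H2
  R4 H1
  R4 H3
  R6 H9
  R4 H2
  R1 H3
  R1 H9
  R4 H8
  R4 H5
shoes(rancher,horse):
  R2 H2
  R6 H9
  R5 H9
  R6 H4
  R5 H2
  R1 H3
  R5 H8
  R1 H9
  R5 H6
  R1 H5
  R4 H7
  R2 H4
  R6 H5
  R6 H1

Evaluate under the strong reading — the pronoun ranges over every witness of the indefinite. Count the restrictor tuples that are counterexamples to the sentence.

"it" takes "a horse" as antecedent — a donkey pronoun bound across the clause boundary.
Strong reading: for every (r,h) with owns(r,h), rides(r,h) ∧ shoes(r,h).
Restrictor pairs: (R1,H3) ✓  (R1,H9) ✓  (R4,H2) ✗  (R4,H3) ✗  (R4,H7) ✓  (R5,H8) ✓  (R6,H1) ✓  (R6,H4) ✗  (R6,H5) ✗  (R6,H9) ✓
Counterexamples (restrictor pairs failing the scope): 4.

4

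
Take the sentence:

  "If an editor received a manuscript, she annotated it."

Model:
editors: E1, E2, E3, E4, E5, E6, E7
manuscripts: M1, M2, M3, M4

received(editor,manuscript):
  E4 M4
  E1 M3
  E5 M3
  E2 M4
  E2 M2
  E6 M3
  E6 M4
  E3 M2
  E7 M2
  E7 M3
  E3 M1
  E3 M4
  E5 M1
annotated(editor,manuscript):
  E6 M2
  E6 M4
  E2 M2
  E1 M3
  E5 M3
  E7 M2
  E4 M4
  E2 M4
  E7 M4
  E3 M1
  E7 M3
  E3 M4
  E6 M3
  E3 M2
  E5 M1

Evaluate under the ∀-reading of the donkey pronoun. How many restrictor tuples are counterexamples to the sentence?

0

"it" takes "a manuscript" as antecedent — a donkey pronoun bound across the clause boundary.
Strong reading: for every (e,m) with received(e,m), annotated(e,m).
Restrictor pairs: (E1,M3) ✓  (E2,M2) ✓  (E2,M4) ✓  (E3,M1) ✓  (E3,M2) ✓  (E3,M4) ✓  (E4,M4) ✓  (E5,M1) ✓  (E5,M3) ✓  (E6,M3) ✓  (E6,M4) ✓  (E7,M2) ✓  (E7,M3) ✓
Counterexamples (restrictor pairs failing the scope): 0.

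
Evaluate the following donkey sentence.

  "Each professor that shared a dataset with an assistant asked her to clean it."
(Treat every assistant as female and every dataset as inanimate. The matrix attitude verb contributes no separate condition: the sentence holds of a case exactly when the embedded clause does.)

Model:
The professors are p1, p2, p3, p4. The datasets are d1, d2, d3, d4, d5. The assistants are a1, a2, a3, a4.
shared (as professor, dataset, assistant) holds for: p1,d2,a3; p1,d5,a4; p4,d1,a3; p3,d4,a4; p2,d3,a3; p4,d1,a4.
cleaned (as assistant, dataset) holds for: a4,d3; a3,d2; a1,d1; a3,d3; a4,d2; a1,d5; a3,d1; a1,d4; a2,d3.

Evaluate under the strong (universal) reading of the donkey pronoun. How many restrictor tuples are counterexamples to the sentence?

"her" takes "an assistant" as antecedent and "it" takes "a dataset"; both are donkey pronouns co-varying with the restrictor.
Strong reading: for every (p,d,a) with shared(p,d,a), cleaned(a,d).
Restrictor triples: (p1,d2,a3)→cleaned(a3,d2) ✓  (p1,d5,a4)→cleaned(a4,d5) ✗  (p2,d3,a3)→cleaned(a3,d3) ✓  (p3,d4,a4)→cleaned(a4,d4) ✗  (p4,d1,a3)→cleaned(a3,d1) ✓  (p4,d1,a4)→cleaned(a4,d1) ✗
Counterexamples (restrictor triples failing the scope): 3.

3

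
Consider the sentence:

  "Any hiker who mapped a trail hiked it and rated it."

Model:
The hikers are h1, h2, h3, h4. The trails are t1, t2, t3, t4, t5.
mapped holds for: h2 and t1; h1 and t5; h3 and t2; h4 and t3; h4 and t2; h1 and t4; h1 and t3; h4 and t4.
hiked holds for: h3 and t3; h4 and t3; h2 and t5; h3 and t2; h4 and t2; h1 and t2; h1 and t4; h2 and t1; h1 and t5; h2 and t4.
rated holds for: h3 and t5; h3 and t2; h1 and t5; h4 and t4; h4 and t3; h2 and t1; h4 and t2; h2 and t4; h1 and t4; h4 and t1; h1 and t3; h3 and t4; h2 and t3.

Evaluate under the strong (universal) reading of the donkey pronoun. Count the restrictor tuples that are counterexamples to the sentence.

"it" takes "a trail" as antecedent — a donkey pronoun bound across the clause boundary.
Strong reading: for every (h,t) with mapped(h,t), hiked(h,t) ∧ rated(h,t).
Restrictor pairs: (h1,t3) ✗  (h1,t4) ✓  (h1,t5) ✓  (h2,t1) ✓  (h3,t2) ✓  (h4,t2) ✓  (h4,t3) ✓  (h4,t4) ✗
Counterexamples (restrictor pairs failing the scope): 2.

2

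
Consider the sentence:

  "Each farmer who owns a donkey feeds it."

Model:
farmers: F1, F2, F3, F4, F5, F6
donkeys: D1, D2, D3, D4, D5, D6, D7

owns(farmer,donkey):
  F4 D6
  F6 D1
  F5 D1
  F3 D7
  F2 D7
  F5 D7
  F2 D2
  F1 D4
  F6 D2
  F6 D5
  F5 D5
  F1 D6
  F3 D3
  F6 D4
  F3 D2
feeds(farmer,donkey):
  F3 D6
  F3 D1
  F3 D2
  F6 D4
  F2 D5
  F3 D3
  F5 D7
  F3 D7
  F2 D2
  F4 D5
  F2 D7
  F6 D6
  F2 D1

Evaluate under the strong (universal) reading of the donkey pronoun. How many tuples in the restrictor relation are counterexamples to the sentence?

8

"it" takes "a donkey" as antecedent — a donkey pronoun bound across the clause boundary.
Strong reading: for every (f,d) with owns(f,d), feeds(f,d).
Restrictor pairs: (F1,D4) ✗  (F1,D6) ✗  (F2,D2) ✓  (F2,D7) ✓  (F3,D2) ✓  (F3,D3) ✓  (F3,D7) ✓  (F4,D6) ✗  (F5,D1) ✗  (F5,D5) ✗  (F5,D7) ✓  (F6,D1) ✗  (F6,D2) ✗  (F6,D4) ✓  (F6,D5) ✗
Counterexamples (restrictor pairs failing the scope): 8.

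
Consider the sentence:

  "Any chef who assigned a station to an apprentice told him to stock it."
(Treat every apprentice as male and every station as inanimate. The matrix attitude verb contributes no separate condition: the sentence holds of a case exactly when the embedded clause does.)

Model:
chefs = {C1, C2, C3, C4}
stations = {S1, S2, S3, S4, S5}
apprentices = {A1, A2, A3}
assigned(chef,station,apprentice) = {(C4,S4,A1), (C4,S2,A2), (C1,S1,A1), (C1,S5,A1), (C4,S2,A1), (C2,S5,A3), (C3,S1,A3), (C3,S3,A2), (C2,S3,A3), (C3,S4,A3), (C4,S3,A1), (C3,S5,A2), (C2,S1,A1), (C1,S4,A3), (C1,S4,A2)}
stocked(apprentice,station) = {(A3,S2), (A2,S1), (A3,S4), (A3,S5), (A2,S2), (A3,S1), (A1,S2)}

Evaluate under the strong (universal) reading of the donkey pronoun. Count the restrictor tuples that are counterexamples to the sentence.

9

"him" takes "an apprentice" as antecedent and "it" takes "a station"; both are donkey pronouns co-varying with the restrictor.
Strong reading: for every (c,s,a) with assigned(c,s,a), stocked(a,s).
Restrictor triples: (C1,S1,A1)→stocked(A1,S1) ✗  (C1,S4,A2)→stocked(A2,S4) ✗  (C1,S4,A3)→stocked(A3,S4) ✓  (C1,S5,A1)→stocked(A1,S5) ✗  (C2,S1,A1)→stocked(A1,S1) ✗  (C2,S3,A3)→stocked(A3,S3) ✗  (C2,S5,A3)→stocked(A3,S5) ✓  (C3,S1,A3)→stocked(A3,S1) ✓  (C3,S3,A2)→stocked(A2,S3) ✗  (C3,S4,A3)→stocked(A3,S4) ✓  (C3,S5,A2)→stocked(A2,S5) ✗  (C4,S2,A1)→stocked(A1,S2) ✓  (C4,S2,A2)→stocked(A2,S2) ✓  (C4,S3,A1)→stocked(A1,S3) ✗  (C4,S4,A1)→stocked(A1,S4) ✗
Counterexamples (restrictor triples failing the scope): 9.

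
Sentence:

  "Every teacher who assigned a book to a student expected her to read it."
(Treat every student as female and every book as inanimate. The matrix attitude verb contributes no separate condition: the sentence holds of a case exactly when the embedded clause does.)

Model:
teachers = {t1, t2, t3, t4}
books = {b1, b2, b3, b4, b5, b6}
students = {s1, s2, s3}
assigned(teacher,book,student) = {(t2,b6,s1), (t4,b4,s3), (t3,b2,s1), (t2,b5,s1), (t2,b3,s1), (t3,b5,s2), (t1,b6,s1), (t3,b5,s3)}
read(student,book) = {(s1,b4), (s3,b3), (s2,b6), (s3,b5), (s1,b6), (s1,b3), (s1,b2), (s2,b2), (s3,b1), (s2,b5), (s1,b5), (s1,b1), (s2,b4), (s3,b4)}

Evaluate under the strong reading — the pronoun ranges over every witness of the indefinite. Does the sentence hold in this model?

"her" takes "a student" as antecedent and "it" takes "a book"; both are donkey pronouns co-varying with the restrictor.
Strong reading: for every (t,b,s) with assigned(t,b,s), read(s,b).
Restrictor triples: (t1,b6,s1)→read(s1,b6) ✓  (t2,b3,s1)→read(s1,b3) ✓  (t2,b5,s1)→read(s1,b5) ✓  (t2,b6,s1)→read(s1,b6) ✓  (t3,b2,s1)→read(s1,b2) ✓  (t3,b5,s2)→read(s2,b5) ✓  (t3,b5,s3)→read(s3,b5) ✓  (t4,b4,s3)→read(s3,b4) ✓
Every restrictor triple satisfies the scope.

True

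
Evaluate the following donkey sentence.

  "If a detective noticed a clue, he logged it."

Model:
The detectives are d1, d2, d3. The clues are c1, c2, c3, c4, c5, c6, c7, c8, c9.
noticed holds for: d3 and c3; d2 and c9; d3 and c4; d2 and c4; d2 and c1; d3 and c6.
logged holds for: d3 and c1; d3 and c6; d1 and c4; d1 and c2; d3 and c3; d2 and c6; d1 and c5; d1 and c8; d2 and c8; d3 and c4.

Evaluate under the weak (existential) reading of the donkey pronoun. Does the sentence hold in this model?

False

"it" takes "a clue" as antecedent — a donkey pronoun bound across the clause boundary.
Weak reading: every detective d with some noticed-clue has at least one noticed-clue c such that logged(d,c).
Per detective: d2:✗  d3:✓
d2 has no witness among its noticed-clues.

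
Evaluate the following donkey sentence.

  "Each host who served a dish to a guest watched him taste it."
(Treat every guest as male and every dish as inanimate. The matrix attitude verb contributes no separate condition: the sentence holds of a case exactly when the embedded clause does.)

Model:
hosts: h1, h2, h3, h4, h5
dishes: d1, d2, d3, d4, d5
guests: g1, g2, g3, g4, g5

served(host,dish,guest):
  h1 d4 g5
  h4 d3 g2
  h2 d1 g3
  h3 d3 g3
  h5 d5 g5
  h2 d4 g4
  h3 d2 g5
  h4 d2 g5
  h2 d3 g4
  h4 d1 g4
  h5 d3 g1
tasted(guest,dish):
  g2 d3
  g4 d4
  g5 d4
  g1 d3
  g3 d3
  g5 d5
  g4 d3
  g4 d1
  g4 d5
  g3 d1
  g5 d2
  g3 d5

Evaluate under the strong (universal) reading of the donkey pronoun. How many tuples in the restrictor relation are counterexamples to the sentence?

"him" takes "a guest" as antecedent and "it" takes "a dish"; both are donkey pronouns co-varying with the restrictor.
Strong reading: for every (h,d,g) with served(h,d,g), tasted(g,d).
Restrictor triples: (h1,d4,g5)→tasted(g5,d4) ✓  (h2,d1,g3)→tasted(g3,d1) ✓  (h2,d3,g4)→tasted(g4,d3) ✓  (h2,d4,g4)→tasted(g4,d4) ✓  (h3,d2,g5)→tasted(g5,d2) ✓  (h3,d3,g3)→tasted(g3,d3) ✓  (h4,d1,g4)→tasted(g4,d1) ✓  (h4,d2,g5)→tasted(g5,d2) ✓  (h4,d3,g2)→tasted(g2,d3) ✓  (h5,d3,g1)→tasted(g1,d3) ✓  (h5,d5,g5)→tasted(g5,d5) ✓
Counterexamples (restrictor triples failing the scope): 0.

0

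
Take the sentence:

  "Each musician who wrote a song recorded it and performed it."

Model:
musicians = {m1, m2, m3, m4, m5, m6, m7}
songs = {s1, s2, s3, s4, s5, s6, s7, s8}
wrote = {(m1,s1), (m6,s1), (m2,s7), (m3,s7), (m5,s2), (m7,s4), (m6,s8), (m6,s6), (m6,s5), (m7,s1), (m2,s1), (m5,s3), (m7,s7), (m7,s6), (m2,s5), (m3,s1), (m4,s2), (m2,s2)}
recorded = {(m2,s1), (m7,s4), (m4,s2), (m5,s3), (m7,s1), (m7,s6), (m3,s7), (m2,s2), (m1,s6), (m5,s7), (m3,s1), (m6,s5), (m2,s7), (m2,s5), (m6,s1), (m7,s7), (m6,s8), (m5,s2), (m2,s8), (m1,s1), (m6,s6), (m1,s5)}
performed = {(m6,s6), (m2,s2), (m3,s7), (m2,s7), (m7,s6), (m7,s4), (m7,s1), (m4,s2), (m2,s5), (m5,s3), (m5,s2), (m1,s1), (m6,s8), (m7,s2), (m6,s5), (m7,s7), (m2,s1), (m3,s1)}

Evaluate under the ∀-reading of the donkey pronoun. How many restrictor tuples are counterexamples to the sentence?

1

"it" takes "a song" as antecedent — a donkey pronoun bound across the clause boundary.
Strong reading: for every (m,s) with wrote(m,s), recorded(m,s) ∧ performed(m,s).
Restrictor pairs: (m1,s1) ✓  (m2,s1) ✓  (m2,s2) ✓  (m2,s5) ✓  (m2,s7) ✓  (m3,s1) ✓  (m3,s7) ✓  (m4,s2) ✓  (m5,s2) ✓  (m5,s3) ✓  (m6,s1) ✗  (m6,s5) ✓  (m6,s6) ✓  (m6,s8) ✓  (m7,s1) ✓  (m7,s4) ✓  (m7,s6) ✓  (m7,s7) ✓
Counterexamples (restrictor pairs failing the scope): 1.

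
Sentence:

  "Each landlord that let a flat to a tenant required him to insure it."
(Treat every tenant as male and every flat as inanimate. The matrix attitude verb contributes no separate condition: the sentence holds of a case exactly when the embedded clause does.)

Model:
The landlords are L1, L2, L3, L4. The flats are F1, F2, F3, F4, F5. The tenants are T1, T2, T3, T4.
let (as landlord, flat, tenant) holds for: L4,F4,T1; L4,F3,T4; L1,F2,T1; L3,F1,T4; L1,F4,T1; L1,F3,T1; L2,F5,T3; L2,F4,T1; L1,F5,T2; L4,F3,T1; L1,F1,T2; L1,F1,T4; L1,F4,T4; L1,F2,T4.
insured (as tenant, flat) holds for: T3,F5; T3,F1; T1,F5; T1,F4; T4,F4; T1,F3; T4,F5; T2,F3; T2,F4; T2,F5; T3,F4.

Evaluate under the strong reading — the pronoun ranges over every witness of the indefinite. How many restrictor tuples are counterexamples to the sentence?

"him" takes "a tenant" as antecedent and "it" takes "a flat"; both are donkey pronouns co-varying with the restrictor.
Strong reading: for every (l,f,t) with let(l,f,t), insured(t,f).
Restrictor triples: (L1,F1,T2)→insured(T2,F1) ✗  (L1,F1,T4)→insured(T4,F1) ✗  (L1,F2,T1)→insured(T1,F2) ✗  (L1,F2,T4)→insured(T4,F2) ✗  (L1,F3,T1)→insured(T1,F3) ✓  (L1,F4,T1)→insured(T1,F4) ✓  (L1,F4,T4)→insured(T4,F4) ✓  (L1,F5,T2)→insured(T2,F5) ✓  (L2,F4,T1)→insured(T1,F4) ✓  (L2,F5,T3)→insured(T3,F5) ✓  (L3,F1,T4)→insured(T4,F1) ✗  (L4,F3,T1)→insured(T1,F3) ✓  (L4,F3,T4)→insured(T4,F3) ✗  (L4,F4,T1)→insured(T1,F4) ✓
Counterexamples (restrictor triples failing the scope): 6.

6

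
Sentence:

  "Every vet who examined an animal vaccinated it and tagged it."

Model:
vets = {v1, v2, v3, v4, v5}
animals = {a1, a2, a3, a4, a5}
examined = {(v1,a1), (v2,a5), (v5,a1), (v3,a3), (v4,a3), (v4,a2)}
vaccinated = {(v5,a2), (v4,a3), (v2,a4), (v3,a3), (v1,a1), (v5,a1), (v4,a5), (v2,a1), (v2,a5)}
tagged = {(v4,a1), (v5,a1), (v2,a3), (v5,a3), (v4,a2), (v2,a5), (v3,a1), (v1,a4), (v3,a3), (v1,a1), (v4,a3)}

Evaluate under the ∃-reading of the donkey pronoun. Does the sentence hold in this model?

"it" takes "an animal" as antecedent — a donkey pronoun bound across the clause boundary.
Weak reading: every vet v with some examined-animal has at least one examined-animal a such that vaccinated(v,a) ∧ tagged(v,a).
Per vet: v1:✓  v2:✓  v3:✓  v4:✓  v5:✓
Every vet in the restrictor has a witness.

True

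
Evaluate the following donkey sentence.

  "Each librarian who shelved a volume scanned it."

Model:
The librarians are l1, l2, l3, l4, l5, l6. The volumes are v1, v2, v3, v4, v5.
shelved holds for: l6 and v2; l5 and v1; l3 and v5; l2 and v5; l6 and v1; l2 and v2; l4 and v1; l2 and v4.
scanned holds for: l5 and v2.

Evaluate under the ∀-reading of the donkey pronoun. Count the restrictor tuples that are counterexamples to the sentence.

8

"it" takes "a volume" as antecedent — a donkey pronoun bound across the clause boundary.
Strong reading: for every (l,v) with shelved(l,v), scanned(l,v).
Restrictor pairs: (l2,v2) ✗  (l2,v4) ✗  (l2,v5) ✗  (l3,v5) ✗  (l4,v1) ✗  (l5,v1) ✗  (l6,v1) ✗  (l6,v2) ✗
Counterexamples (restrictor pairs failing the scope): 8.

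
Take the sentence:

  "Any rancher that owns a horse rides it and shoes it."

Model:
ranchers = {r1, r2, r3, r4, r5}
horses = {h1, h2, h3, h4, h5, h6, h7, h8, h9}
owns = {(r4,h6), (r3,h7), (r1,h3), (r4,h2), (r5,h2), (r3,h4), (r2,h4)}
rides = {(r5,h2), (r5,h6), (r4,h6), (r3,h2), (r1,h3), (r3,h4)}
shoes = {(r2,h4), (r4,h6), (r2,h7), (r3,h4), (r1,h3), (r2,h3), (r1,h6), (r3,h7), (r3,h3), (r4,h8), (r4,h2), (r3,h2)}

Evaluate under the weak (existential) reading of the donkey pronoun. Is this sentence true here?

False

"it" takes "a horse" as antecedent — a donkey pronoun bound across the clause boundary.
Weak reading: every rancher r with some owns-horse has at least one owns-horse h such that rides(r,h) ∧ shoes(r,h).
Per rancher: r1:✓  r2:✗  r3:✓  r4:✓  r5:✗
r2 has no witness among its owns-horses.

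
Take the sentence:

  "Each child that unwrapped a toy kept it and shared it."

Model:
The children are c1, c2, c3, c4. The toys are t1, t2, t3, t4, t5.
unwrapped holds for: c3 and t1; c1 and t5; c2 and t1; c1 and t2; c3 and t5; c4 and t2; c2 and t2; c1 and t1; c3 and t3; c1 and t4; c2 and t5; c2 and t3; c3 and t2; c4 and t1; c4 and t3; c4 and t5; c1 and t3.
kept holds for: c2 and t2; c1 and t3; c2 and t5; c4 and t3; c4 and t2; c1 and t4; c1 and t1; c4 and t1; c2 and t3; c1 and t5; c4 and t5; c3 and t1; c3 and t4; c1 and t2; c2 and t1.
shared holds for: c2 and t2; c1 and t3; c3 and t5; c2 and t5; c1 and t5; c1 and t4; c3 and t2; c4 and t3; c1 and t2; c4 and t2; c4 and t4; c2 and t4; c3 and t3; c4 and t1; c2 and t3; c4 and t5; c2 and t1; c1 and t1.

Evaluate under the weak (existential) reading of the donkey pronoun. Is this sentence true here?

False

"it" takes "a toy" as antecedent — a donkey pronoun bound across the clause boundary.
Weak reading: every child c with some unwrapped-toy has at least one unwrapped-toy t such that kept(c,t) ∧ shared(c,t).
Per child: c1:✓  c2:✓  c3:✗  c4:✓
c3 has no witness among its unwrapped-toys.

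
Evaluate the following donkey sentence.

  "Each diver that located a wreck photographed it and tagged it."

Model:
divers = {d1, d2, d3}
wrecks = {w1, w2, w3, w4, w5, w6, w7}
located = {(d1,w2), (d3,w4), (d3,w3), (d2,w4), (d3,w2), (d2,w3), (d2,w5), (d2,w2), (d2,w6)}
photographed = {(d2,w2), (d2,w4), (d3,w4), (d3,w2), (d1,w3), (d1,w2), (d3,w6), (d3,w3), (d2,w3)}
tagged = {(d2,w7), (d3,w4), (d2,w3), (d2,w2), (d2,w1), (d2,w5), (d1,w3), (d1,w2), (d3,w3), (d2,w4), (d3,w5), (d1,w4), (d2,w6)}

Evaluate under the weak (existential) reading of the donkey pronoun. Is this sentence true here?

"it" takes "a wreck" as antecedent — a donkey pronoun bound across the clause boundary.
Weak reading: every diver d with some located-wreck has at least one located-wreck w such that photographed(d,w) ∧ tagged(d,w).
Per diver: d1:✓  d2:✓  d3:✓
Every diver in the restrictor has a witness.

True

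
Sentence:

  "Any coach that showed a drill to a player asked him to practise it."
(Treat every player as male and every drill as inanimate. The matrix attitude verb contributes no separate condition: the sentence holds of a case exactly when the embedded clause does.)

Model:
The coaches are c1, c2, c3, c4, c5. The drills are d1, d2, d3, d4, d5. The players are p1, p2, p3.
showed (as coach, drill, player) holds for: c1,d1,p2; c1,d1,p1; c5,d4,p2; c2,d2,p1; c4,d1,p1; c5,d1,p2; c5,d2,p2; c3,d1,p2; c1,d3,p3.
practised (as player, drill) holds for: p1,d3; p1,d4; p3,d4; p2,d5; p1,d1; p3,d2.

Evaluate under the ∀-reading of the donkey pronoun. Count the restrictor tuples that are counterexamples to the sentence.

7

"him" takes "a player" as antecedent and "it" takes "a drill"; both are donkey pronouns co-varying with the restrictor.
Strong reading: for every (c,d,p) with showed(c,d,p), practised(p,d).
Restrictor triples: (c1,d1,p1)→practised(p1,d1) ✓  (c1,d1,p2)→practised(p2,d1) ✗  (c1,d3,p3)→practised(p3,d3) ✗  (c2,d2,p1)→practised(p1,d2) ✗  (c3,d1,p2)→practised(p2,d1) ✗  (c4,d1,p1)→practised(p1,d1) ✓  (c5,d1,p2)→practised(p2,d1) ✗  (c5,d2,p2)→practised(p2,d2) ✗  (c5,d4,p2)→practised(p2,d4) ✗
Counterexamples (restrictor triples failing the scope): 7.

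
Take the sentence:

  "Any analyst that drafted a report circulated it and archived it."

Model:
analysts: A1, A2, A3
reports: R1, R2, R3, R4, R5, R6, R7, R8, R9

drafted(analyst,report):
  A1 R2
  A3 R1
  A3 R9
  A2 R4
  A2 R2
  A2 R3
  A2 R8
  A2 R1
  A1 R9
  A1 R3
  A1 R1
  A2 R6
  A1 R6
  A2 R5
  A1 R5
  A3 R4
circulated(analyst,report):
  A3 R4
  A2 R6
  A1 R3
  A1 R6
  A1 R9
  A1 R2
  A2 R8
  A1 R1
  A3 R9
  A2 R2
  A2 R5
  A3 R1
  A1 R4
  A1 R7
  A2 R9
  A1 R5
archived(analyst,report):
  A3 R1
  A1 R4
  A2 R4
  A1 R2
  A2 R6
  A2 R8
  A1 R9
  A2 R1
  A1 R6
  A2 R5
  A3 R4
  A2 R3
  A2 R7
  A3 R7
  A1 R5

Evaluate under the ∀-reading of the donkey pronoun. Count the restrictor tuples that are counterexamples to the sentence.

"it" takes "a report" as antecedent — a donkey pronoun bound across the clause boundary.
Strong reading: for every (a,r) with drafted(a,r), circulated(a,r) ∧ archived(a,r).
Restrictor pairs: (A1,R1) ✗  (A1,R2) ✓  (A1,R3) ✗  (A1,R5) ✓  (A1,R6) ✓  (A1,R9) ✓  (A2,R1) ✗  (A2,R2) ✗  (A2,R3) ✗  (A2,R4) ✗  (A2,R5) ✓  (A2,R6) ✓  (A2,R8) ✓  (A3,R1) ✓  (A3,R4) ✓  (A3,R9) ✗
Counterexamples (restrictor pairs failing the scope): 7.

7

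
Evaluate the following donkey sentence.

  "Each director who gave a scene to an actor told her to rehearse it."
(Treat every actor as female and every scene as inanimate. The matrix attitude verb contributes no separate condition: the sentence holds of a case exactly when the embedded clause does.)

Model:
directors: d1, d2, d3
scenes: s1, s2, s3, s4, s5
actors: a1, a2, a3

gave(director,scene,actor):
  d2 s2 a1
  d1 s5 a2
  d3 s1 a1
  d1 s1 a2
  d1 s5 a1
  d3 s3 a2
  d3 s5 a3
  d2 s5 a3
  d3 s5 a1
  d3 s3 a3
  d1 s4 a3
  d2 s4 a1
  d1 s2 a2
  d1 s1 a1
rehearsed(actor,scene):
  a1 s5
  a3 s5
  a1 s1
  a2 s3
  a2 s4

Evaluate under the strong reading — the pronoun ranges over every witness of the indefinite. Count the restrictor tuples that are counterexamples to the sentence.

"her" takes "an actor" as antecedent and "it" takes "a scene"; both are donkey pronouns co-varying with the restrictor.
Strong reading: for every (d,s,a) with gave(d,s,a), rehearsed(a,s).
Restrictor triples: (d1,s1,a1)→rehearsed(a1,s1) ✓  (d1,s1,a2)→rehearsed(a2,s1) ✗  (d1,s2,a2)→rehearsed(a2,s2) ✗  (d1,s4,a3)→rehearsed(a3,s4) ✗  (d1,s5,a1)→rehearsed(a1,s5) ✓  (d1,s5,a2)→rehearsed(a2,s5) ✗  (d2,s2,a1)→rehearsed(a1,s2) ✗  (d2,s4,a1)→rehearsed(a1,s4) ✗  (d2,s5,a3)→rehearsed(a3,s5) ✓  (d3,s1,a1)→rehearsed(a1,s1) ✓  (d3,s3,a2)→rehearsed(a2,s3) ✓  (d3,s3,a3)→rehearsed(a3,s3) ✗  (d3,s5,a1)→rehearsed(a1,s5) ✓  (d3,s5,a3)→rehearsed(a3,s5) ✓
Counterexamples (restrictor triples failing the scope): 7.

7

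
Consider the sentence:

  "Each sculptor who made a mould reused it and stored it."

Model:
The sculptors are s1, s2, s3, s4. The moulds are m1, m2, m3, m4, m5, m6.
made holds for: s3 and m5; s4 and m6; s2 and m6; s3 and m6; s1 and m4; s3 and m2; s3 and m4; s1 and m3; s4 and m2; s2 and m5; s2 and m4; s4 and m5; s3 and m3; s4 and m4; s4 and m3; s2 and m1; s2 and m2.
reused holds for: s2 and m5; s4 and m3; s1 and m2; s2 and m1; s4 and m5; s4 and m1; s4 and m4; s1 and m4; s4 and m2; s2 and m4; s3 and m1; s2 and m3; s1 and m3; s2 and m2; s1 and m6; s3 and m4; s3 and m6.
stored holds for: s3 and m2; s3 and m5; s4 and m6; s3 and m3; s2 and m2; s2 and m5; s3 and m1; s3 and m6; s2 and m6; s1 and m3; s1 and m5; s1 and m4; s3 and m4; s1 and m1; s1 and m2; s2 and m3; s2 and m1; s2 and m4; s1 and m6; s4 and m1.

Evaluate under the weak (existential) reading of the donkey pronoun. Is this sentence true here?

"it" takes "a mould" as antecedent — a donkey pronoun bound across the clause boundary.
Weak reading: every sculptor s with some made-mould has at least one made-mould m such that reused(s,m) ∧ stored(s,m).
Per sculptor: s1:✓  s2:✓  s3:✓  s4:✗
s4 has no witness among its made-moulds.

False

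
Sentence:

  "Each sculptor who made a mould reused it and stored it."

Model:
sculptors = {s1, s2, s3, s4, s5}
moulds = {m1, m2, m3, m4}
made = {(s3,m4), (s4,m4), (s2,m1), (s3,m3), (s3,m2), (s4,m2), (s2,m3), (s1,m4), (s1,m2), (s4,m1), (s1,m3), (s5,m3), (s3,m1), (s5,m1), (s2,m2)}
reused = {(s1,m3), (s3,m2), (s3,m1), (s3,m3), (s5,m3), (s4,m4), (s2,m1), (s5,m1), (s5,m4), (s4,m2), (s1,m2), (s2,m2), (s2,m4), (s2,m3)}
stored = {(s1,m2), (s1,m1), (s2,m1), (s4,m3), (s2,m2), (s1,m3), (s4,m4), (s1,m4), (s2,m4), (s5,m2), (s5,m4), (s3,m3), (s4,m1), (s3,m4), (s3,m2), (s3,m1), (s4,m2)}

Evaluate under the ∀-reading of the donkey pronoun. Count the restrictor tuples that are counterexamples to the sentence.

6

"it" takes "a mould" as antecedent — a donkey pronoun bound across the clause boundary.
Strong reading: for every (s,m) with made(s,m), reused(s,m) ∧ stored(s,m).
Restrictor pairs: (s1,m2) ✓  (s1,m3) ✓  (s1,m4) ✗  (s2,m1) ✓  (s2,m2) ✓  (s2,m3) ✗  (s3,m1) ✓  (s3,m2) ✓  (s3,m3) ✓  (s3,m4) ✗  (s4,m1) ✗  (s4,m2) ✓  (s4,m4) ✓  (s5,m1) ✗  (s5,m3) ✗
Counterexamples (restrictor pairs failing the scope): 6.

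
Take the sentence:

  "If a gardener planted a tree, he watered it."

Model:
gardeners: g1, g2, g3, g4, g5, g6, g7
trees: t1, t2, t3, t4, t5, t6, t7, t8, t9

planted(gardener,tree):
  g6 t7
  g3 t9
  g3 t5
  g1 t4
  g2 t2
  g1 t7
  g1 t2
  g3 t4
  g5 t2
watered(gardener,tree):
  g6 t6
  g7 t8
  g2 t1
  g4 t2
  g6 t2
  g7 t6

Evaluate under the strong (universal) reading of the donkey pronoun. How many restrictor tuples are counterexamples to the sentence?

"it" takes "a tree" as antecedent — a donkey pronoun bound across the clause boundary.
Strong reading: for every (g,t) with planted(g,t), watered(g,t).
Restrictor pairs: (g1,t2) ✗  (g1,t4) ✗  (g1,t7) ✗  (g2,t2) ✗  (g3,t4) ✗  (g3,t5) ✗  (g3,t9) ✗  (g5,t2) ✗  (g6,t7) ✗
Counterexamples (restrictor pairs failing the scope): 9.

9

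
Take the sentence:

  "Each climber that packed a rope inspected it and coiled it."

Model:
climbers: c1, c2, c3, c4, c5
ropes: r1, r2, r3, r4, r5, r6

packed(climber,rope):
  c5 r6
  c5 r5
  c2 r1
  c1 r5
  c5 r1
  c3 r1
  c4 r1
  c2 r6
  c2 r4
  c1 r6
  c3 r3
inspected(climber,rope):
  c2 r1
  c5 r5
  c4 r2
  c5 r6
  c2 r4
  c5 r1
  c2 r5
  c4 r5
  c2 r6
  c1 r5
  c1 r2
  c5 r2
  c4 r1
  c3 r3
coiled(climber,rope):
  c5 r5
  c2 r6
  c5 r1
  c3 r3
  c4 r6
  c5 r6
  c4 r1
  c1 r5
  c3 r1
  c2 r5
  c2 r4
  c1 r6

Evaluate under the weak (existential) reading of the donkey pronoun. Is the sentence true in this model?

True

"it" takes "a rope" as antecedent — a donkey pronoun bound across the clause boundary.
Weak reading: every climber c with some packed-rope has at least one packed-rope r such that inspected(c,r) ∧ coiled(c,r).
Per climber: c1:✓  c2:✓  c3:✓  c4:✓  c5:✓
Every climber in the restrictor has a witness.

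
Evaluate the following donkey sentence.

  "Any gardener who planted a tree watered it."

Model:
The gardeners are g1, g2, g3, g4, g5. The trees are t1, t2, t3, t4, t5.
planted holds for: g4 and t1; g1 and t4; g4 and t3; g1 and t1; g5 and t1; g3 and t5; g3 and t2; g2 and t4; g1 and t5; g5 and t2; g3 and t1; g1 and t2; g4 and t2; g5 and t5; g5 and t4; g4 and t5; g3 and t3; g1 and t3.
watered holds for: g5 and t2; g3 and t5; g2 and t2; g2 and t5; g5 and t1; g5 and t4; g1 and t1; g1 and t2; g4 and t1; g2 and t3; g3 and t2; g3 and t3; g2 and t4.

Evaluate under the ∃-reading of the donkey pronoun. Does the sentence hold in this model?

"it" takes "a tree" as antecedent — a donkey pronoun bound across the clause boundary.
Weak reading: every gardener g with some planted-tree has at least one planted-tree t such that watered(g,t).
Per gardener: g1:✓  g2:✓  g3:✓  g4:✓  g5:✓
Every gardener in the restrictor has a witness.

True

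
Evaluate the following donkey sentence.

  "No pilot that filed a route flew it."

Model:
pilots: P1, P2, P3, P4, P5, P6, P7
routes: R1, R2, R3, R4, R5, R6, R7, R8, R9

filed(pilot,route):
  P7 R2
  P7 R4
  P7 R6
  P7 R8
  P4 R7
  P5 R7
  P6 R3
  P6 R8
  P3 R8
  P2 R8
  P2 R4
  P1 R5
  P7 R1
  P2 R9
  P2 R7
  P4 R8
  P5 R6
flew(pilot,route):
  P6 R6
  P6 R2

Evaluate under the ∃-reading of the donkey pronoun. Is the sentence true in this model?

"it" takes "a route" as antecedent — a donkey pronoun bound across the clause boundary.
Truth condition: for no (p,r) with filed(p,r) does flew(p,r) hold.
Restrictor pairs — does the scope hold? (P1,R5):fails  (P2,R4):fails  (P2,R7):fails  (P2,R8):fails  (P2,R9):fails  (P3,R8):fails  (P4,R7):fails  (P4,R8):fails  (P5,R6):fails  (P5,R7):fails  (P6,R3):fails  (P6,R8):fails  (P7,R1):fails  (P7,R2):fails  (P7,R4):fails  (P7,R6):fails  (P7,R8):fails
Scope holds for no restrictor pair, so the sentence is true.

True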